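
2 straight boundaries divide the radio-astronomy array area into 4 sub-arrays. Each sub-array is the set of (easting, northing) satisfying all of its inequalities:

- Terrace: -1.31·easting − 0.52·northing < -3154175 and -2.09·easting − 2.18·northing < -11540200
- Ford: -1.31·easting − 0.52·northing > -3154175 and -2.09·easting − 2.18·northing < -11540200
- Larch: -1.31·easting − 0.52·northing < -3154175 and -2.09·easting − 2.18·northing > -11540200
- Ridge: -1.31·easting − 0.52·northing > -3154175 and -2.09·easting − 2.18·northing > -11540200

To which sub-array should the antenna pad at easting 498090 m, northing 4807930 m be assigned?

-1.31·498090 − 0.52·4807930 = -3152621.500, which is > -3154175
-2.09·498090 − 2.18·4807930 = -11522295.500, which is > -11540200
This sign pattern matches Ridge.

Ridge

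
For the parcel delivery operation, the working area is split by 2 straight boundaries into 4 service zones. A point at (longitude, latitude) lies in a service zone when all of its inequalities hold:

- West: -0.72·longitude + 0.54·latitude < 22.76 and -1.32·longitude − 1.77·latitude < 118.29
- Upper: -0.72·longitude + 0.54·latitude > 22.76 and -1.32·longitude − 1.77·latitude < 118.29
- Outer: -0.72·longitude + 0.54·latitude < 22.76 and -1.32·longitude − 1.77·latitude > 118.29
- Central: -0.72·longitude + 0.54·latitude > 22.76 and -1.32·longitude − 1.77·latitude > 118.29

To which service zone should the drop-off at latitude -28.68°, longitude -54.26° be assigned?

-0.72·-54.26 + 0.54·-28.68 = 23.580, which is > 22.76
-1.32·-54.26 − 1.77·-28.68 = 122.387, which is > 118.29
This sign pattern matches Central.

Central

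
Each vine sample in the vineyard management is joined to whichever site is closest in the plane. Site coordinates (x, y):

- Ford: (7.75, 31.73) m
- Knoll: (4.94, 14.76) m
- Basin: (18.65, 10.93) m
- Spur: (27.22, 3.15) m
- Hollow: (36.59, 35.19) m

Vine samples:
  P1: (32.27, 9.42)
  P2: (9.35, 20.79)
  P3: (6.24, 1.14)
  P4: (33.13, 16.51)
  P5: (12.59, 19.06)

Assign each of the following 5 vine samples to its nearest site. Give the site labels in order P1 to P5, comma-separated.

P1 → Spur (d²=64.82)
P2 → Knoll (d²=55.81)
P3 → Knoll (d²=187.19)
P4 → Spur (d²=213.42)
P5 → Knoll (d²=77.01)

Spur, Knoll, Knoll, Spur, Knoll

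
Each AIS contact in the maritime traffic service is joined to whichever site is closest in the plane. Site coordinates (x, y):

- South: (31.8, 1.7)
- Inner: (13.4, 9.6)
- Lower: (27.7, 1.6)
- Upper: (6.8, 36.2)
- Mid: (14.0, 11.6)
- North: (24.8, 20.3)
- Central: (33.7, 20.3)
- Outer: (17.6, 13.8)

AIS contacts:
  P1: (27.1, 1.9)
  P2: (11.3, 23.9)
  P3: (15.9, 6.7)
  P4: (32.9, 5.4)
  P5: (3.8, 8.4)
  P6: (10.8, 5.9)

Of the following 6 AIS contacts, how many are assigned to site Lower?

P1 → Lower
P2 → Outer
P3 → Inner
P4 → South
P5 → Inner
P6 → Inner
1 of the 6 goes to Lower.

1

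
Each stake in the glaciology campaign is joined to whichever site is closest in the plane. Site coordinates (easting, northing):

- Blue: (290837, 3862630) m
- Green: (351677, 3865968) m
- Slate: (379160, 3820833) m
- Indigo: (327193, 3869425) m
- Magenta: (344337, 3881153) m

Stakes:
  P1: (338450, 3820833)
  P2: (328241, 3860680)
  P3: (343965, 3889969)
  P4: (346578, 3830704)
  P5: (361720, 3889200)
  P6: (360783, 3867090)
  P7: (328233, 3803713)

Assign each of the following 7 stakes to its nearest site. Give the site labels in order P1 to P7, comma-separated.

P1 → Slate (d²=1657304100.00)
P2 → Indigo (d²=77573329.00)
P3 → Magenta (d²=77860240.00)
P4 → Slate (d²=1159023365.00)
P5 → Magenta (d²=366922898.00)
P6 → Green (d²=84178120.00)
P7 → Slate (d²=2886653729.00)

Slate, Indigo, Magenta, Slate, Magenta, Green, Slate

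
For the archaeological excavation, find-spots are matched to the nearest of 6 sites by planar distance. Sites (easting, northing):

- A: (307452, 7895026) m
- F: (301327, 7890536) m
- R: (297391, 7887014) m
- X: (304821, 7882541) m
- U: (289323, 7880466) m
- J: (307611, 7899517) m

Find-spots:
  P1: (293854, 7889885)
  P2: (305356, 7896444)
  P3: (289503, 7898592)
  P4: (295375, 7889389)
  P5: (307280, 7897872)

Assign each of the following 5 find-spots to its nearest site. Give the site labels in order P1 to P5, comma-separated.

R, A, R, R, J

P1 → R (d²=20753010.00)
P2 → A (d²=6403940.00)
P3 → R (d²=196270628.00)
P4 → R (d²=9704881.00)
P5 → J (d²=2815586.00)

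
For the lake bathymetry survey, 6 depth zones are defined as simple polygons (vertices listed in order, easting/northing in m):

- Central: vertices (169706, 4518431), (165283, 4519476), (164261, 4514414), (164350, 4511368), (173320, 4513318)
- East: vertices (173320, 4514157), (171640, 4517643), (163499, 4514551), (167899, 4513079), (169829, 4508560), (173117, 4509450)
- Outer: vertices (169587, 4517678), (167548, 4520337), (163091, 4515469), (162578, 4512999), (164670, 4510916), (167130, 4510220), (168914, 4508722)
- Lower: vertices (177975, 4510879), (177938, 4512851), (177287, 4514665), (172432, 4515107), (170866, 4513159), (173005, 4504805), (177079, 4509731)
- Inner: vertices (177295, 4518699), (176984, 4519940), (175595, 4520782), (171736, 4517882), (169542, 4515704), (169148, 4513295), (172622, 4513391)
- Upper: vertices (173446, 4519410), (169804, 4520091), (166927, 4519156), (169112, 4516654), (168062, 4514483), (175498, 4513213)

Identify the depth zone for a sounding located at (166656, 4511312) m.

Outer

Cast a ray rightward from (166656, 4511312). For each polygon, the edges (by vertex number in listed order) whose endpoints lie on opposite sides of northing = 4511312, where each meets that height, and whether that is right or left of the point:
Central: no edge straddles that height → 0 crossings.
East: 4–5 at easting≈168653.7 (right), 6–1 at easting≈173197.3 (right) → 2 crossings.
Outer: 4–5 at easting≈164272.3 (left), 7–1 at easting≈169108.6 (right) → 1 crossing.
Lower: 1–2 at easting≈177966.9 (right), 5–6 at easting≈171338.9 (right) → 2 crossings.
Inner: no edge straddles that height → 0 crossings.
Upper: no edge straddles that height → 0 crossings.
Only Outer has an odd count, so the point is inside Outer.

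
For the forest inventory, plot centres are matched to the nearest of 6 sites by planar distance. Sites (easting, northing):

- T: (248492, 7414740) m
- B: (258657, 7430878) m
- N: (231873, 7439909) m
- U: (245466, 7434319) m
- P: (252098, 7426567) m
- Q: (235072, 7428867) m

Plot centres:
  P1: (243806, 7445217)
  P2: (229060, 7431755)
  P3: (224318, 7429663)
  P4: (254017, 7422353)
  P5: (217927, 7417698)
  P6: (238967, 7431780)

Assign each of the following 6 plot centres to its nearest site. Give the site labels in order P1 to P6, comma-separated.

U, Q, Q, P, Q, Q

P1 → U (d²=121522004.00)
P2 → Q (d²=44484688.00)
P3 → Q (d²=116282132.00)
P4 → P (d²=21440357.00)
P5 → Q (d²=418697586.00)
P6 → Q (d²=23656594.00)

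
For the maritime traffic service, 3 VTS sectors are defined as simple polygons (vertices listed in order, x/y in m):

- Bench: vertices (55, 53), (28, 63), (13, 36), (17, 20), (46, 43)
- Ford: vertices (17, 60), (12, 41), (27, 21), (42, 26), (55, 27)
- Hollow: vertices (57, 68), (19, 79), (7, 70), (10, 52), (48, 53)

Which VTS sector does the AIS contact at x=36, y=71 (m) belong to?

Cast a ray rightward from (36, 71). For each polygon, the edges (by vertex number in listed order) whose endpoints lie on opposite sides of y = 71, where each meets that height, and whether that is right or left of the point:
Bench: no edge straddles that height → 0 crossings.
Ford: no edge straddles that height → 0 crossings.
Hollow: 1–2 at x≈46.6 (right), 2–3 at x≈8.3 (left) → 1 crossing.
Only Hollow has an odd count, so the point is inside Hollow.

Hollow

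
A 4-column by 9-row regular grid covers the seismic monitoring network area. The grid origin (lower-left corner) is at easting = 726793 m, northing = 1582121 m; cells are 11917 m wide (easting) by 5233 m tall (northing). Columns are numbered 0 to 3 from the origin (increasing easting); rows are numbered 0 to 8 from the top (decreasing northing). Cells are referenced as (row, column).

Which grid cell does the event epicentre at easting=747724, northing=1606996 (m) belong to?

(4, 1)

Column index: ⌊(747724 − 726793) / 11917⌋ = ⌊1.756⌋ = 1
Row offset from origin: ⌊(1606996 − 1582121) / 5233⌋ = ⌊4.753⌋ = 4 → row 4 (counted from top)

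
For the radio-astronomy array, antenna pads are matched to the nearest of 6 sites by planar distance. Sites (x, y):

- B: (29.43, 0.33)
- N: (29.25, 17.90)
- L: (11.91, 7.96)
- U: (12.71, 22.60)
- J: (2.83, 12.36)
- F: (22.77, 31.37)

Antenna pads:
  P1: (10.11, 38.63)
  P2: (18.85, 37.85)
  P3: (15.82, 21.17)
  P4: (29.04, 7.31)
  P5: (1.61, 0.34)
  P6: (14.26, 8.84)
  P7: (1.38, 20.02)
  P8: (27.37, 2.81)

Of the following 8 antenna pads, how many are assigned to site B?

P1 → F
P2 → F
P3 → U
P4 → B
P5 → J
P6 → L
P7 → J
P8 → B
2 of the 8 go to B.

2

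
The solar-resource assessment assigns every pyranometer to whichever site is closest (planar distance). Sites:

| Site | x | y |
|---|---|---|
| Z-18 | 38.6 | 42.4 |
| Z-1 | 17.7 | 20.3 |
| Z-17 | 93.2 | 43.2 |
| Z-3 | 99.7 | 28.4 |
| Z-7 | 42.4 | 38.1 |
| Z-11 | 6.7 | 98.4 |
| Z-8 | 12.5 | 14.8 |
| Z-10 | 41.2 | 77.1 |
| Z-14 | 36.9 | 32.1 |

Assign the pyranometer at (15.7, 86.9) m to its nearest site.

Squared distances to each site:
Z-18: 2504.660; Z-1: 4439.560; Z-17: 7915.940; Z-3: 10478.250; Z-7: 3094.330; Z-11: 213.250; Z-8: 5208.650; Z-10: 746.290; Z-14: 3452.480.
Minimum at Z-11.

Z-11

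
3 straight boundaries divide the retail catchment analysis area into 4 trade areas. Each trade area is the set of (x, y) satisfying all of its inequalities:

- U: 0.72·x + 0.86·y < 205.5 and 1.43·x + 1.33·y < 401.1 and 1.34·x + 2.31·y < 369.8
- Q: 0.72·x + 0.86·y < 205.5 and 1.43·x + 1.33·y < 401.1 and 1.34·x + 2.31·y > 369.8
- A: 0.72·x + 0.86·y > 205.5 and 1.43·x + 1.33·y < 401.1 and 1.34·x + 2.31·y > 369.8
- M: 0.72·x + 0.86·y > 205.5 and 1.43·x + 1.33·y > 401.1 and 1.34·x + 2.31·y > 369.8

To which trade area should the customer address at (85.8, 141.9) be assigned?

Q

0.72·85.8 + 0.86·141.9 = 183.810, which is < 205.5
1.43·85.8 + 1.33·141.9 = 311.421, which is < 401.1
1.34·85.8 + 2.31·141.9 = 442.761, which is > 369.8
This sign pattern matches Q.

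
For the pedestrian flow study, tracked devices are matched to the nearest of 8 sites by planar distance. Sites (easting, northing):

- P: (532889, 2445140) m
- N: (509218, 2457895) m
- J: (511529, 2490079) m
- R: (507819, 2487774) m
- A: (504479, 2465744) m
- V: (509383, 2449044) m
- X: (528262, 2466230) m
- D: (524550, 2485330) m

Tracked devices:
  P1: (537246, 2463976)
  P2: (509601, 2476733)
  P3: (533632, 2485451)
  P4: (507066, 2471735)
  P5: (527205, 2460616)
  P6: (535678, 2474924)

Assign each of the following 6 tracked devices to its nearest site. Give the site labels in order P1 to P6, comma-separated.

P1 → X (d²=85792772.00)
P2 → R (d²=125079205.00)
P3 → D (d²=82497365.00)
P4 → A (d²=42584650.00)
P5 → X (d²=32634245.00)
P6 → X (d²=130582692.00)

X, R, D, A, X, X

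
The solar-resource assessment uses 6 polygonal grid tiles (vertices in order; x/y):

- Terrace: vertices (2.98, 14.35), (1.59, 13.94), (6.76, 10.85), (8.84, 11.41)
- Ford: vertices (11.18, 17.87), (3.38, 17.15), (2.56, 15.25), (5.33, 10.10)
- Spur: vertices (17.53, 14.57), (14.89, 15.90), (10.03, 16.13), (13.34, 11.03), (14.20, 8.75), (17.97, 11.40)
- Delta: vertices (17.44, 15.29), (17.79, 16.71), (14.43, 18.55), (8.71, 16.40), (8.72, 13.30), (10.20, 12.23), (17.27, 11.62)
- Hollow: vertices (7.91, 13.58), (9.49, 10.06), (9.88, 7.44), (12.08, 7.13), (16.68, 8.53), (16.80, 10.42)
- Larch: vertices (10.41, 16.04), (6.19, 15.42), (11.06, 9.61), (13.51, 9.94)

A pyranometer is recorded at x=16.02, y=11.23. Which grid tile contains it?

Spur

Cast a ray rightward from (16.02, 11.23). For each polygon, the edges (by vertex number in listed order) whose endpoints lie on opposite sides of y = 11.23, where each meets that height, and whether that is right or left of the point:
Terrace: 2–3 at x≈6.124 (left), 3–4 at x≈8.171 (left) → 0 crossings.
Ford: 3–4 at x≈4.722 (left), 4–1 at x≈6.181 (left) → 0 crossings.
Spur: 3–4 at x≈13.210 (left), 5–6 at x≈17.728 (right) → 1 crossing.
Delta: no edge straddles that height → 0 crossings.
Hollow: 1–2 at x≈8.965 (left), 6–1 at x≈14.521 (left) → 0 crossings.
Larch: 2–3 at x≈9.702 (left), 4–1 at x≈12.854 (left) → 0 crossings.
Only Spur has an odd count, so the point is inside Spur.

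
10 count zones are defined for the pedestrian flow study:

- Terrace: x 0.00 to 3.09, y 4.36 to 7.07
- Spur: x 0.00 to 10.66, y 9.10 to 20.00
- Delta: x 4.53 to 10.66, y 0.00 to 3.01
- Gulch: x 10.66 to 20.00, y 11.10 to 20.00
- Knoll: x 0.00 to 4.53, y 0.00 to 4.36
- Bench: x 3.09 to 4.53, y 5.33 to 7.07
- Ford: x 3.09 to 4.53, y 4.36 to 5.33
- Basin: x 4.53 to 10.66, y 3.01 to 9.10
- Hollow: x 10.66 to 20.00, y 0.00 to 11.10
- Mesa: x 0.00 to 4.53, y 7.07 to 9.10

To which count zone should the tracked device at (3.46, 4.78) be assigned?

Ford

The point has x = 3.46 and y = 4.78.
Only Ford satisfies 3.09 ≤ x ≤ 4.53 and 4.36 ≤ y ≤ 5.33.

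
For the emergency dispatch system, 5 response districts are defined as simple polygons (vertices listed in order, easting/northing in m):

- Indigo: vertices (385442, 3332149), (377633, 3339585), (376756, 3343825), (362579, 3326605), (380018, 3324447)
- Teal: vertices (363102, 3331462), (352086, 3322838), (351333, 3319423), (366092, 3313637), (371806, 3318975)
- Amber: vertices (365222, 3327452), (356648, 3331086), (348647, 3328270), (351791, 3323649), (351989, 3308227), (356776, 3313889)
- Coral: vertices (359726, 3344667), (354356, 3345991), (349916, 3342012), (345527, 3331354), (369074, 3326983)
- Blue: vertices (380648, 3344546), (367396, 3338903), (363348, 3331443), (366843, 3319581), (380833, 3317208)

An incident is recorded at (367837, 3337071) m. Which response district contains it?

Blue

Cast a ray rightward from (367837, 3337071). For each polygon, the edges (by vertex number in listed order) whose endpoints lie on opposite sides of northing = 3337071, where each meets that height, and whether that is right or left of the point:
Indigo: 1–2 at easting≈380273.1 (right), 3–4 at easting≈371195.5 (right) → 2 crossings.
Teal: no edge straddles that height → 0 crossings.
Amber: no edge straddles that height → 0 crossings.
Coral: 3–4 at easting≈347881.3 (left), 5–1 at easting≈363741.3 (left) → 0 crossings.
Blue: 2–3 at easting≈366401.9 (left), 5–1 at easting≈380698.6 (right) → 1 crossing.
Only Blue has an odd count, so the point is inside Blue.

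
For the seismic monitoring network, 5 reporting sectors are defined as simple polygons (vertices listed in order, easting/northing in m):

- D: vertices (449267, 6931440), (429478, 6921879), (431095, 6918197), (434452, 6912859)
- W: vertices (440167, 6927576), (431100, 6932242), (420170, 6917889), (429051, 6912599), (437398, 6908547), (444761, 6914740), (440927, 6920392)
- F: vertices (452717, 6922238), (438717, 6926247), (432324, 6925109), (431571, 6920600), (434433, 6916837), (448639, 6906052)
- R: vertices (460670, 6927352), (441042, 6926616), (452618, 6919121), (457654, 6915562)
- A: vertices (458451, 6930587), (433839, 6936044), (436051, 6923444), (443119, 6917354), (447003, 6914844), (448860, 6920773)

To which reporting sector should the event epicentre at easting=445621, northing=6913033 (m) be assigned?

F

Cast a ray rightward from (445621, 6913033). For each polygon, the edges (by vertex number in listed order) whose endpoints lie on opposite sides of northing = 6913033, where each meets that height, and whether that is right or left of the point:
D: 3–4 at easting≈434342.6 (left), 4–1 at easting≈434590.7 (left) → 0 crossings.
W: 3–4 at easting≈428322.4 (left), 5–6 at easting≈442731.5 (left) → 0 crossings.
F: 5–6 at easting≈439443.6 (left), 6–1 at easting≈450397.8 (right) → 1 crossing.
R: no edge straddles that height → 0 crossings.
A: no edge straddles that height → 0 crossings.
Only F has an odd count, so the point is inside F.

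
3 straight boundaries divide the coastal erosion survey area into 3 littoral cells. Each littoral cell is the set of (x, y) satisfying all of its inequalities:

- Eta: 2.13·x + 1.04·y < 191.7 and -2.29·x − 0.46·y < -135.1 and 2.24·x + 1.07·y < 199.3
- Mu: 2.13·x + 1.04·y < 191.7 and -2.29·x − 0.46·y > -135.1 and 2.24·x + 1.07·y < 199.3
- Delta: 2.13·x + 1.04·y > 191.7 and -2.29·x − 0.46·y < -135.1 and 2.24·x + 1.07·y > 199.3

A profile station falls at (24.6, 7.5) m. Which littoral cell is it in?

2.13·24.6 + 1.04·7.5 = 60.198, which is < 191.7
-2.29·24.6 − 0.46·7.5 = -59.784, which is > -135.1
2.24·24.6 + 1.07·7.5 = 63.129, which is < 199.3
This sign pattern matches Mu.

Mu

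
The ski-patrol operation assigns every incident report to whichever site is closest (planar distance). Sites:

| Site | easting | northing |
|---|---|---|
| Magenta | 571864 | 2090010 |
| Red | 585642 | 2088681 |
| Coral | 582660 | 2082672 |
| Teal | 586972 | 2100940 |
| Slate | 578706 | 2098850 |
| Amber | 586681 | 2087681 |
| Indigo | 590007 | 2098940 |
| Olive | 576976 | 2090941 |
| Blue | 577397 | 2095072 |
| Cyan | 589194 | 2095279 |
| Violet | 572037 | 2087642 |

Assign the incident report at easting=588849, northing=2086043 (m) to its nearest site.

Squared distances to each site:
Magenta: 304227314.000; Red: 17243893.000; Coral: 49667362.000; Teal: 225443738.000; Slate: 266899698.000; Amber: 7383268.000; Indigo: 167673573.000; Olive: 164958533.000; Blue: 212671145.000; Cyan: 85422721.000; Violet: 285200145.000.
Minimum at Amber.

Amber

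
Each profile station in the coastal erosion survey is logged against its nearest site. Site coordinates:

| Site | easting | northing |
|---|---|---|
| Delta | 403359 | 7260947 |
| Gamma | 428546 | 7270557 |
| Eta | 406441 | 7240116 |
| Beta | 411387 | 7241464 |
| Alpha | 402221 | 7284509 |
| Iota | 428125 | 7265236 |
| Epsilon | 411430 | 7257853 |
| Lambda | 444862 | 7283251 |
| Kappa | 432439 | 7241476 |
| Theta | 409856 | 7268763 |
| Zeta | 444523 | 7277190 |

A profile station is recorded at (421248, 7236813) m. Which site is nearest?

Squared distances to each site:
Delta: 902466277.000; Gamma: 1191918340.000; Eta: 230157058.000; Beta: 118871122.000; Alpha: 2636935145.000; Iota: 855160058.000; Epsilon: 539074724.000; Lambda: 2714108840.000; Kappa: 146982050.000; Theta: 1150580164.000; Zeta: 2172027754.000.
Minimum at Beta.

Beta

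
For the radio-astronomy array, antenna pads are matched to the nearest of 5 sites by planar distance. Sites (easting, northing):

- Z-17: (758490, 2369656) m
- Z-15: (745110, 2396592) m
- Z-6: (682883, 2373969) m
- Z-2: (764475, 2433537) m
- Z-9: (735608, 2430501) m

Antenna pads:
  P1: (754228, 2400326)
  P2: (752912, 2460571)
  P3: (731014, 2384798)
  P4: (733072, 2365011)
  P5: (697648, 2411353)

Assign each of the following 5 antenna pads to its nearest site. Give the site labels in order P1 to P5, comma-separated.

P1 → Z-15 (d²=97080680.00)
P2 → Z-2 (d²=864540125.00)
P3 → Z-15 (d²=337795652.00)
P4 → Z-17 (d²=667650749.00)
P5 → Z-6 (d²=1615568681.00)

Z-15, Z-2, Z-15, Z-17, Z-6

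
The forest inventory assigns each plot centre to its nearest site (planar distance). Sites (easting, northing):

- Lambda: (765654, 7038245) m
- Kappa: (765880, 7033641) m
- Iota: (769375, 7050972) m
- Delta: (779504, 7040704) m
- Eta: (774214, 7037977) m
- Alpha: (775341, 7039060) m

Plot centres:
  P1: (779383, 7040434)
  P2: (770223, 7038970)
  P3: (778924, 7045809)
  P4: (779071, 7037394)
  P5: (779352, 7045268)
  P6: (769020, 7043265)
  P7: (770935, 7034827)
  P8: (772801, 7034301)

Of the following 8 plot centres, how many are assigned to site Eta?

P1 → Delta
P2 → Eta
P3 → Delta
P4 → Delta
P5 → Delta
P6 → Lambda
P7 → Eta
P8 → Eta
3 of the 8 go to Eta.

3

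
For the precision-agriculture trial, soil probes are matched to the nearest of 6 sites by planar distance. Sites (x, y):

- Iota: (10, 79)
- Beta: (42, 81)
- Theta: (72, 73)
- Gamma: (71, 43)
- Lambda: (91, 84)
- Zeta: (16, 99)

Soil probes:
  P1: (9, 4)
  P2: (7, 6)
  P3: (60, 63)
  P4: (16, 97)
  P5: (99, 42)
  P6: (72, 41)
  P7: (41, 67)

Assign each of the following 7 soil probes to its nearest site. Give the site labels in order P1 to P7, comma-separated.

P1 → Gamma (d²=5365.00)
P2 → Iota (d²=5338.00)
P3 → Theta (d²=244.00)
P4 → Zeta (d²=4.00)
P5 → Gamma (d²=785.00)
P6 → Gamma (d²=5.00)
P7 → Beta (d²=197.00)

Gamma, Iota, Theta, Zeta, Gamma, Gamma, Beta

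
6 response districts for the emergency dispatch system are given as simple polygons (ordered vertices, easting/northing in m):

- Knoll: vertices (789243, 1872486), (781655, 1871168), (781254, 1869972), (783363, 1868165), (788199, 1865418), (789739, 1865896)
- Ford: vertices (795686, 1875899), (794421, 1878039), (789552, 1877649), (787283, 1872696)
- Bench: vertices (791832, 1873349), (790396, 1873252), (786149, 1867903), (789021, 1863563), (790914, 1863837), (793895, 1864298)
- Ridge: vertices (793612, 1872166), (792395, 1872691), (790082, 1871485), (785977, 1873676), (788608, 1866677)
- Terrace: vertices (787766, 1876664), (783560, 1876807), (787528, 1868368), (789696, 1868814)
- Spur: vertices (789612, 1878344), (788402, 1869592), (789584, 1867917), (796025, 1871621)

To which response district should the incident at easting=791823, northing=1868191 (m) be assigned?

Cast a ray rightward from (791823, 1868191). For each polygon, the edges (by vertex number in listed order) whose endpoints lie on opposite sides of northing = 1868191, where each meets that height, and whether that is right or left of the point:
Knoll: 3–4 at easting≈783332.7 (left), 6–1 at easting≈789566.3 (left) → 0 crossings.
Ford: no edge straddles that height → 0 crossings.
Bench: 2–3 at easting≈786377.7 (left), 6–1 at easting≈793007.7 (right) → 1 crossing.
Ridge: 4–5 at easting≈788038.9 (left), 5–1 at easting≈789988.2 (left) → 0 crossings.
Terrace: no edge straddles that height → 0 crossings.
Spur: 2–3 at easting≈789390.6 (left), 3–4 at easting≈790060.5 (left) → 0 crossings.
Only Bench has an odd count, so the point is inside Bench.

Bench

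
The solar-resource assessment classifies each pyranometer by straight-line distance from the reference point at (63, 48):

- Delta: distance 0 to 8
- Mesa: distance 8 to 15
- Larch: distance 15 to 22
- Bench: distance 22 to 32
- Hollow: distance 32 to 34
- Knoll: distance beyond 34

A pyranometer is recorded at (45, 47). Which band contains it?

Distance = √((45−63)² + (47−48)²) = √(324.000 + 1.000) = 18.028.
15 ≤ 18.028 < 22 → Larch.

Larch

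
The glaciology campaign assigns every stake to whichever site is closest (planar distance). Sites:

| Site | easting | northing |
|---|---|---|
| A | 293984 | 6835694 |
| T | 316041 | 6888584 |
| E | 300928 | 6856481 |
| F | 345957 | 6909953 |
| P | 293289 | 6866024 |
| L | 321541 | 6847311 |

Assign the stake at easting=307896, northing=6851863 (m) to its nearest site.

Squared distances to each site:
A: 454980305.000; T: 1414772866.000; E: 69878948.000; F: 4823087821.000; P: 413898370.000; L: 206906729.000.
Minimum at E.

E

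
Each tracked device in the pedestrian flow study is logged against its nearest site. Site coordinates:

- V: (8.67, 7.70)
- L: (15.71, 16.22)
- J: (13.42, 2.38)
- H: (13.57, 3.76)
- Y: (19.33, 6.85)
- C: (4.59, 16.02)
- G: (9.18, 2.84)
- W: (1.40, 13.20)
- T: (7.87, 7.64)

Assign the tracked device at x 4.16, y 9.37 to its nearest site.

Squared distances to each site:
V: 23.129; L: 180.325; J: 134.608; H: 120.020; Y: 236.479; C: 44.407; G: 67.841; W: 22.287; T: 16.757.
Minimum at T.

T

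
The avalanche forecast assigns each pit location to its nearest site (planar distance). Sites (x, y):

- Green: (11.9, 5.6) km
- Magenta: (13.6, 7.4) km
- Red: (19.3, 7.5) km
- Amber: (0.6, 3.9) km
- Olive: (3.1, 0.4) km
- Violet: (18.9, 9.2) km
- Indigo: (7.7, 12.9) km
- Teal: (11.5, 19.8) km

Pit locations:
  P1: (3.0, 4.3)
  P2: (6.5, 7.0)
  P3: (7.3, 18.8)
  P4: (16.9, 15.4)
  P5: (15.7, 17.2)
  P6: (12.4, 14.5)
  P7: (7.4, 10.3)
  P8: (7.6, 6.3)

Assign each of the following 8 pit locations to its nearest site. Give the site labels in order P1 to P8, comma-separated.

Amber, Green, Teal, Violet, Teal, Indigo, Indigo, Green

P1 → Amber (d²=5.92)
P2 → Green (d²=31.12)
P3 → Teal (d²=18.64)
P4 → Violet (d²=42.44)
P5 → Teal (d²=24.40)
P6 → Indigo (d²=24.65)
P7 → Indigo (d²=6.85)
P8 → Green (d²=18.98)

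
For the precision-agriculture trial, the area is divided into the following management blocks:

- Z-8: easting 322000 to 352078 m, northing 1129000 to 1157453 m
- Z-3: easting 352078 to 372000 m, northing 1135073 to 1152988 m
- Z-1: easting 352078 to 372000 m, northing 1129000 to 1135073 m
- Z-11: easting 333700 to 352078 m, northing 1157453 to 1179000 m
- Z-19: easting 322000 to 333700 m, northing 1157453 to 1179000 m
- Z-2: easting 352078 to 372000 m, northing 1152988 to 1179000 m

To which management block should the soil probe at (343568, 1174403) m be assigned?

The point has easting = 343568 and northing = 1174403.
Only Z-11 satisfies 333700 ≤ easting ≤ 352078 and 1157453 ≤ northing ≤ 1179000.

Z-11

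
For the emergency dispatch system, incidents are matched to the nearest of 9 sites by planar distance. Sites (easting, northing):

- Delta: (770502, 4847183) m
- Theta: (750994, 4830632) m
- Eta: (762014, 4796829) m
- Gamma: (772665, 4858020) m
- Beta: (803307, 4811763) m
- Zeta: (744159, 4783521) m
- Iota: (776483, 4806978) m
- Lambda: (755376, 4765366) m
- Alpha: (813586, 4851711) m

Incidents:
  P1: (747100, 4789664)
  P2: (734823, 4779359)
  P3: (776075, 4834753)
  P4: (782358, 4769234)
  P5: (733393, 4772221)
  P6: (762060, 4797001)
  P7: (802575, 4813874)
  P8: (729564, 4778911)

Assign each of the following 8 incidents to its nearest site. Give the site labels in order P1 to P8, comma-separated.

Zeta, Zeta, Delta, Lambda, Zeta, Eta, Beta, Zeta

P1 → Zeta (d²=46385930.00)
P2 → Zeta (d²=104483140.00)
P3 → Delta (d²=185563229.00)
P4 → Lambda (d²=742989748.00)
P5 → Zeta (d²=243596756.00)
P6 → Eta (d²=31700.00)
P7 → Beta (d²=4992145.00)
P8 → Zeta (d²=234266125.00)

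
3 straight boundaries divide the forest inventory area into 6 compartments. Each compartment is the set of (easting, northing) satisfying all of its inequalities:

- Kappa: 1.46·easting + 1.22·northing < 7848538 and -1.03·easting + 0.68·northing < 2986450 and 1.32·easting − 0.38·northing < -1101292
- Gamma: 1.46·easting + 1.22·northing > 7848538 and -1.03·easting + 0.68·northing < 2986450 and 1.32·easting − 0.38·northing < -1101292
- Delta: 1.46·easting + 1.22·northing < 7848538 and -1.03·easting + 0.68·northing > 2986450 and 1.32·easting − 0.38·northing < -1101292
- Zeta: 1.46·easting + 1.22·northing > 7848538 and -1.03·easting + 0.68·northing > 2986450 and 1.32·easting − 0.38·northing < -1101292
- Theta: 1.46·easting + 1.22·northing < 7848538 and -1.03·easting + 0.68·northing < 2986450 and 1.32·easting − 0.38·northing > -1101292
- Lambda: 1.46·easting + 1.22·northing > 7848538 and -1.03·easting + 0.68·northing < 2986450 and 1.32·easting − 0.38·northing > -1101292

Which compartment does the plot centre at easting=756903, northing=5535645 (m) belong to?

1.46·756903 + 1.22·5535645 = 7858565.280, which is > 7848538
-1.03·756903 + 0.68·5535645 = 2984628.510, which is < 2986450
1.32·756903 − 0.38·5535645 = -1104433.140, which is < -1101292
This sign pattern matches Gamma.

Gamma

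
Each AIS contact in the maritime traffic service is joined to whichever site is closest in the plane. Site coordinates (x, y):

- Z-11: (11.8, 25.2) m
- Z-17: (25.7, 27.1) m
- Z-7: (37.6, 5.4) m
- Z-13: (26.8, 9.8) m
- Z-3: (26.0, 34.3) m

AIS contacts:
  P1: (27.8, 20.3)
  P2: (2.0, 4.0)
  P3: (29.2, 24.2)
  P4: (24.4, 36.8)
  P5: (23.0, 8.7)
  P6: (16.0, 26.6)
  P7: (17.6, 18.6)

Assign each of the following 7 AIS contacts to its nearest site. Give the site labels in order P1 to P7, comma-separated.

P1 → Z-17 (d²=50.65)
P2 → Z-11 (d²=545.48)
P3 → Z-17 (d²=20.66)
P4 → Z-3 (d²=8.81)
P5 → Z-13 (d²=15.65)
P6 → Z-11 (d²=19.60)
P7 → Z-11 (d²=77.20)

Z-17, Z-11, Z-17, Z-3, Z-13, Z-11, Z-11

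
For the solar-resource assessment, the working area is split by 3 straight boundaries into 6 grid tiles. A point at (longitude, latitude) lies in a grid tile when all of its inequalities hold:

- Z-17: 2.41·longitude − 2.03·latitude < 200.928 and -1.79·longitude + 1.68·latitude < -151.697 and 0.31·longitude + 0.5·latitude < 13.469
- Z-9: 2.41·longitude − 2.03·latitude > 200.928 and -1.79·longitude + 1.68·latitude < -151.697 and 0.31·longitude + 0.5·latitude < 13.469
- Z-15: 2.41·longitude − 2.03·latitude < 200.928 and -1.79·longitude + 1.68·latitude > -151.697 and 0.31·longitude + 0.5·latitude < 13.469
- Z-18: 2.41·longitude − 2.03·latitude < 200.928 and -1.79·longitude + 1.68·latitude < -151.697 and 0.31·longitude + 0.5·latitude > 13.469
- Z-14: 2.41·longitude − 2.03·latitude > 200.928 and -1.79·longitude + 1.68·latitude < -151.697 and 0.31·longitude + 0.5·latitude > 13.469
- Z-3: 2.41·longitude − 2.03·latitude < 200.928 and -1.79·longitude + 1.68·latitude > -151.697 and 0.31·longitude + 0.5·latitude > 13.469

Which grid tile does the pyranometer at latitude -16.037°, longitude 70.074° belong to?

Z-14

2.41·70.074 − 2.03·-16.037 = 201.433, which is > 200.928
-1.79·70.074 + 1.68·-16.037 = -152.375, which is < -151.697
0.31·70.074 + 0.5·-16.037 = 13.704, which is > 13.469
This sign pattern matches Z-14.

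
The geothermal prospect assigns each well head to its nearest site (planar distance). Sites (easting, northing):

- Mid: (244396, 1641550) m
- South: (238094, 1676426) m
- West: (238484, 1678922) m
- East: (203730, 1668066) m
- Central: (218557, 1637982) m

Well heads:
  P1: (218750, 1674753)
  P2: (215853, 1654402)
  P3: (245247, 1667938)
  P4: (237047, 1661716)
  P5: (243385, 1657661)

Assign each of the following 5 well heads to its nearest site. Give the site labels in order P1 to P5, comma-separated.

P1 → East (d²=270316369.00)
P2 → Central (d²=276928016.00)
P3 → South (d²=123211553.00)
P4 → South (d²=217480309.00)
P5 → Mid (d²=260586442.00)

East, Central, South, South, Mid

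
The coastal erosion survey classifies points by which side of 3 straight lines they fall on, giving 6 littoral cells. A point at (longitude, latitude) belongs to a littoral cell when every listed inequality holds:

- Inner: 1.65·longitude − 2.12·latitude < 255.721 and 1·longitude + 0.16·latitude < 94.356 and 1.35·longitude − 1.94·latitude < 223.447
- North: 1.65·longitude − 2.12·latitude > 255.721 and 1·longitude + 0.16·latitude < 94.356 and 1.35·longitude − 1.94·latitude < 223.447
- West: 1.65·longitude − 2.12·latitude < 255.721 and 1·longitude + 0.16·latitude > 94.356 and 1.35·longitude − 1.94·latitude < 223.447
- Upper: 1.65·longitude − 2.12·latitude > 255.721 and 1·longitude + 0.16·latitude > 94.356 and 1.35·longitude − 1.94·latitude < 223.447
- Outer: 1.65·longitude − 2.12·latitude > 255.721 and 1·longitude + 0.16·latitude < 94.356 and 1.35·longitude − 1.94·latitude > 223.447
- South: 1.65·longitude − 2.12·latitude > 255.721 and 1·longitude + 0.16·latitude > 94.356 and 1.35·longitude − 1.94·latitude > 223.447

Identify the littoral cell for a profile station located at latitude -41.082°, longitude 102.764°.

1.65·102.764 − 2.12·-41.082 = 256.654, which is > 255.721
1·102.764 + 0.16·-41.082 = 96.191, which is > 94.356
1.35·102.764 − 1.94·-41.082 = 218.430, which is < 223.447
This sign pattern matches Upper.

Upper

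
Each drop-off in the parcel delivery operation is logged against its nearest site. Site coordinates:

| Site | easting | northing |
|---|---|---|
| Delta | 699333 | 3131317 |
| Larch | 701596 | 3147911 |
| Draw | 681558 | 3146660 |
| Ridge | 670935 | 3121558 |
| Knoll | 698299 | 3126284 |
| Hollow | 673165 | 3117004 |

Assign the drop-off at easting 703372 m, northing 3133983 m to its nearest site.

Squared distances to each site:
Delta: 23421077.000; Larch: 197143360.000; Draw: 636556925.000; Ridge: 1206539594.000; Knoll: 85009930.000; Hollow: 1200749290.000.
Minimum at Delta.

Delta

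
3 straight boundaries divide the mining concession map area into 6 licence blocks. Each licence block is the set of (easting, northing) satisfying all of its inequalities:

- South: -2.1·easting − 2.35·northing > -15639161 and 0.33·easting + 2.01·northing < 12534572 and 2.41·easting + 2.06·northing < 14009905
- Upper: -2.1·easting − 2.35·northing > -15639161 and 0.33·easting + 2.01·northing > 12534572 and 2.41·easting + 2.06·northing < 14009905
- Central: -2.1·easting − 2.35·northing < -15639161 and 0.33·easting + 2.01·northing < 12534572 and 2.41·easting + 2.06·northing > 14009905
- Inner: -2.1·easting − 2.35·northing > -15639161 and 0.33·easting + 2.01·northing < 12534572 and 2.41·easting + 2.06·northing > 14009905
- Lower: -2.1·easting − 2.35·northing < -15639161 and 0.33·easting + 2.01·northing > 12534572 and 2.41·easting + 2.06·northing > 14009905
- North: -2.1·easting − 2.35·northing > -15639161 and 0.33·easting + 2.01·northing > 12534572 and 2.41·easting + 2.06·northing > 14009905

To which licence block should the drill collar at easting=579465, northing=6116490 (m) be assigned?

South

-2.1·579465 − 2.35·6116490 = -15590628.000, which is > -15639161
0.33·579465 + 2.01·6116490 = 12485368.350, which is < 12534572
2.41·579465 + 2.06·6116490 = 13996480.050, which is < 14009905
This sign pattern matches South.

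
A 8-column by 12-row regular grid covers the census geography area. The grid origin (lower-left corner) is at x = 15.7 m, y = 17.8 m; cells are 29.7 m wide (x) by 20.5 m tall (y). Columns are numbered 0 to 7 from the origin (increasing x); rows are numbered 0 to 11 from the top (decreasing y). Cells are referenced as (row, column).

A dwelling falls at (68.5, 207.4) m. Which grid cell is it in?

(2, 1)

Column index: ⌊(68.5 − 15.7) / 29.7⌋ = ⌊1.778⌋ = 1
Row offset from origin: ⌊(207.4 − 17.8) / 20.5⌋ = ⌊9.249⌋ = 9 → row 2 (counted from top)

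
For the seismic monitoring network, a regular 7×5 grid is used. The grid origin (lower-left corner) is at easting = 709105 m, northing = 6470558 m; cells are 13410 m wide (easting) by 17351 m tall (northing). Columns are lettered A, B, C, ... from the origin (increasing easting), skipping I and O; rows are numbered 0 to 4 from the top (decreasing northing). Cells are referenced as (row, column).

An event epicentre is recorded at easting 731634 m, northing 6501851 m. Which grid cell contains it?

(3, B)

Column index: ⌊(731634 − 709105) / 13410⌋ = ⌊1.680⌋ = 1 → column B
Row offset from origin: ⌊(6501851 − 6470558) / 17351⌋ = ⌊1.804⌋ = 1 → row 3 (counted from top)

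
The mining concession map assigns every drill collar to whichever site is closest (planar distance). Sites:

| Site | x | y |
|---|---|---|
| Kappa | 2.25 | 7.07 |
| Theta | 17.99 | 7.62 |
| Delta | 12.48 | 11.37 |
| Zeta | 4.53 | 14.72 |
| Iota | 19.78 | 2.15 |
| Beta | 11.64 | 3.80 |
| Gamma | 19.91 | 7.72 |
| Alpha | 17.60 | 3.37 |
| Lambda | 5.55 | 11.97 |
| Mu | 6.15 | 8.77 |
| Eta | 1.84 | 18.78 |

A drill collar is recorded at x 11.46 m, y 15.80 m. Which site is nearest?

Delta

Squared distances to each site:
Kappa: 161.037; Theta: 109.553; Delta: 20.665; Zeta: 49.191; Iota: 255.545; Beta: 144.032; Gamma: 136.689; Alpha: 192.204; Lambda: 49.597; Mu: 77.617; Eta: 101.425.
Minimum at Delta.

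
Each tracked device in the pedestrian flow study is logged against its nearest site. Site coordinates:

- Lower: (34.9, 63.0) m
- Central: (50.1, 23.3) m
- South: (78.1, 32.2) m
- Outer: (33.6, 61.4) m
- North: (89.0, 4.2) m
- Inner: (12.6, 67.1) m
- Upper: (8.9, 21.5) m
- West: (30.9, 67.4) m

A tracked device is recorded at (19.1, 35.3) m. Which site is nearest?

Upper

Squared distances to each site:
Lower: 1016.930; Central: 1105.000; South: 3490.610; Outer: 891.460; North: 5853.220; Inner: 1053.490; Upper: 294.480; West: 1169.650.
Minimum at Upper.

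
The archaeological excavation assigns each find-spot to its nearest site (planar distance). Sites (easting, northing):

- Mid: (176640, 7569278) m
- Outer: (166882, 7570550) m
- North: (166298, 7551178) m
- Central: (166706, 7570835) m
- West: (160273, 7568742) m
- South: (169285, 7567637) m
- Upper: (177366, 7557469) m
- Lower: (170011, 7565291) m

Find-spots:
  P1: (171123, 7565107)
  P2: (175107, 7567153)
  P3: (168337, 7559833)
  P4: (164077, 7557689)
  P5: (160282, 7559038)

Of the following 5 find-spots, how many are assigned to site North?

1

P1 → Lower
P2 → Mid
P3 → Lower
P4 → North
P5 → West
1 of the 5 goes to North.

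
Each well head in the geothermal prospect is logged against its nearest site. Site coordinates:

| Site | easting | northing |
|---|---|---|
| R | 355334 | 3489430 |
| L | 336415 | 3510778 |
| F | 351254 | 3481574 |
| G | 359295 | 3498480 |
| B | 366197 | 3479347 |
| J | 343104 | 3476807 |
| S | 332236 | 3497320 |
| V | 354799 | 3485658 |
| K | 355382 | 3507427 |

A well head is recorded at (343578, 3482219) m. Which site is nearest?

Squared distances to each site:
R: 190202057.000; L: 866925050.000; F: 59337001.000; G: 511444210.000; B: 519867545.000; J: 29514420.000; S: 356681165.000; V: 137737562.000; K: 774777680.000.
Minimum at J.

J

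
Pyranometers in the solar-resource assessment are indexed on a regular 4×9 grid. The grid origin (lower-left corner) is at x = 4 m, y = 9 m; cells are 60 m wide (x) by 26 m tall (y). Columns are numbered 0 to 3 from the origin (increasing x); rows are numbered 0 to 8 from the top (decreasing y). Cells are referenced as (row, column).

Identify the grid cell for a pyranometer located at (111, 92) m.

Column index: ⌊(111 − 4) / 60⌋ = ⌊1.783⌋ = 1
Row offset from origin: ⌊(92 − 9) / 26⌋ = ⌊3.192⌋ = 3 → row 5 (counted from top)

(5, 1)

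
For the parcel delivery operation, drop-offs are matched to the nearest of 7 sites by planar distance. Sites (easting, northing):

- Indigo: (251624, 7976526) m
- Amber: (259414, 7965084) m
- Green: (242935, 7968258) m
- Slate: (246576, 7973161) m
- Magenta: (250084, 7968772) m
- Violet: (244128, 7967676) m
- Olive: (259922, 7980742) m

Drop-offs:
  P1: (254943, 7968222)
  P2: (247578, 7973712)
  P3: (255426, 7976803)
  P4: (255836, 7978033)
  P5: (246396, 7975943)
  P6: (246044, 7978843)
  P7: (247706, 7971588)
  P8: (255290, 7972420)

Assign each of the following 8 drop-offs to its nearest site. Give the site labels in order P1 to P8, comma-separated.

Magenta, Slate, Indigo, Indigo, Slate, Slate, Slate, Indigo

P1 → Magenta (d²=23912381.00)
P2 → Slate (d²=1307605.00)
P3 → Indigo (d²=14531933.00)
P4 → Indigo (d²=20011993.00)
P5 → Slate (d²=7771924.00)
P6 → Slate (d²=32568148.00)
P7 → Slate (d²=3751229.00)
P8 → Indigo (d²=30298792.00)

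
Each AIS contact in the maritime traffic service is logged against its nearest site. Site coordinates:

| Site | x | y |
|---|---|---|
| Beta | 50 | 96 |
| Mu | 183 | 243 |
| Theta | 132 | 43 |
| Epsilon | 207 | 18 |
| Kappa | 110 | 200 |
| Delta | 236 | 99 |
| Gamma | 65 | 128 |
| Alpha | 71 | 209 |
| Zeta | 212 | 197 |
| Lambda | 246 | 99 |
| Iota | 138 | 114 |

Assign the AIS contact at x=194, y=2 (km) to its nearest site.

Squared distances to each site:
Beta: 29572.000; Mu: 58202.000; Theta: 5525.000; Epsilon: 425.000; Kappa: 46260.000; Delta: 11173.000; Gamma: 32517.000; Alpha: 57978.000; Zeta: 38349.000; Lambda: 12113.000; Iota: 15680.000.
Minimum at Epsilon.

Epsilon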